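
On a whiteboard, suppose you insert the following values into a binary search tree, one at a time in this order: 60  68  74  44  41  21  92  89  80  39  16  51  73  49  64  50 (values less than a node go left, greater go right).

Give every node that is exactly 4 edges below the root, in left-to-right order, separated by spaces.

Insert 60: tree is empty, so 60 becomes the root.
Insert 68: 68 > 60 → go right. Place as right child of 60.
Insert 74: 74 > 60 → go right; 74 > 68 → go right. Place as right child of 68.
Insert 44: 44 < 60 → go left. Place as left child of 60.
Insert 41: 41 < 60 → go left; 41 < 44 → go left. Place as left child of 44.
Insert 21: 21 < 60 → go left; 21 < 44 → go left; 21 < 41 → go left. Place as left child of 41.
Insert 92: 92 > 60 → go right; 92 > 68 → go right; 92 > 74 → go right. Place as right child of 74.
Insert 89: 89 > 60 → go right; 89 > 68 → go right; 89 > 74 → go right; 89 < 92 → go left. Place as left child of 92.
Insert 80: 80 > 60 → go right; 80 > 68 → go right; 80 > 74 → go right; 80 < 92 → go left; 80 < 89 → go left. Place as left child of 89.
Insert 39: 39 < 60 → go left; 39 < 44 → go left; 39 < 41 → go left; 39 > 21 → go right. Place as right child of 21.
Insert 16: 16 < 60 → go left; 16 < 44 → go left; 16 < 41 → go left; 16 < 21 → go left. Place as left child of 21.
Insert 51: 51 < 60 → go left; 51 > 44 → go right. Place as right child of 44.
Insert 73: 73 > 60 → go right; 73 > 68 → go right; 73 < 74 → go left. Place as left child of 74.
Insert 49: 49 < 60 → go left; 49 > 44 → go right; 49 < 51 → go left. Place as left child of 51.
Insert 64: 64 > 60 → go right; 64 < 68 → go left. Place as left child of 68.
Insert 50: 50 < 60 → go left; 50 > 44 → go right; 50 < 51 → go left; 50 > 49 → go right. Place as right child of 49.

16 39 50 89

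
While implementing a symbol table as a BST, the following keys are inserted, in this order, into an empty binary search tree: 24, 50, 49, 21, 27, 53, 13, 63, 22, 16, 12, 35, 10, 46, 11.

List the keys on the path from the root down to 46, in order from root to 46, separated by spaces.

24: root
50: right child of 24 (depth 1)
49: left child of 50 (depth 2)
21: left child of 24 (depth 1)
27: left child of 49 (depth 3)
53: right child of 50 (depth 2)
13: left child of 21 (depth 2)
63: right child of 53 (depth 3)
22: right child of 21 (depth 2)
16: right child of 13 (depth 3)
12: left child of 13 (depth 3)
35: right child of 27 (depth 4)
10: left child of 12 (depth 4)
46: right child of 35 (depth 5)
11: right child of 10 (depth 5)

24 50 49 27 35 46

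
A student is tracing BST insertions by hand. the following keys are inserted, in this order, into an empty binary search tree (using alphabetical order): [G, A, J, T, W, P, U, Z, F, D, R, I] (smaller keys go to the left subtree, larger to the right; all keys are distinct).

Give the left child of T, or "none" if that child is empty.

P

Resulting structure (node: left, right):
  G: L=A, R=J
  A: L=–, R=F
  J: L=I, R=T
  T: L=P, R=W
  W: L=U, R=Z
  P: L=–, R=R
  U: L=–, R=–
  Z: L=–, R=–
  F: L=D, R=–
  D: L=–, R=–
  R: L=–, R=–
  I: L=–, R=–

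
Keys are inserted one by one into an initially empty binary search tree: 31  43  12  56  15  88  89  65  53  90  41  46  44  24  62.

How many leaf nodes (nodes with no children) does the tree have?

Resulting structure (node: left, right):
  31: L=12, R=43
  43: L=41, R=56
  12: L=–, R=15
  56: L=53, R=88
  15: L=–, R=24
  88: L=65, R=89
  89: L=–, R=90
  65: L=62, R=–
  53: L=46, R=–
  90: L=–, R=–
  41: L=–, R=–
  46: L=44, R=–
  44: L=–, R=–
  24: L=–, R=–
  62: L=–, R=–

Leaves: 24, 41, 44, 62, 90 — 5 in total.

5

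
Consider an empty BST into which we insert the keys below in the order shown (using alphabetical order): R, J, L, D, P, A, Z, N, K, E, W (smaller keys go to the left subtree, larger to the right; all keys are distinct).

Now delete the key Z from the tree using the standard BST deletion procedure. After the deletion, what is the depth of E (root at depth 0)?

3

R: root
J: left child of R (depth 1)
L: right child of J (depth 2)
D: left child of J (depth 2)
P: right child of L (depth 3)
A: left child of D (depth 3)
Z: right child of R (depth 1)
N: left child of P (depth 4)
K: left child of L (depth 3)
E: right child of D (depth 3)
W: left child of Z (depth 2)

Delete Z (at most one child — splice it out).
After deletion, path to E: R → J → D → E.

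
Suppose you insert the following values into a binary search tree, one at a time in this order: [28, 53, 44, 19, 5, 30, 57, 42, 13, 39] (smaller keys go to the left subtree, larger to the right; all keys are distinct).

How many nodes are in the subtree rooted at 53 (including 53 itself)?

Resulting structure (node: left, right):
  28: L=19, R=53
  53: L=44, R=57
  44: L=30, R=–
  19: L=5, R=–
  5: L=–, R=13
  30: L=–, R=42
  57: L=–, R=–
  42: L=39, R=–
  13: L=–, R=–
  39: L=–, R=–

Subtree rooted at 53 contains: 53, 44, 30, 42, 39, 57 — 6 nodes.

6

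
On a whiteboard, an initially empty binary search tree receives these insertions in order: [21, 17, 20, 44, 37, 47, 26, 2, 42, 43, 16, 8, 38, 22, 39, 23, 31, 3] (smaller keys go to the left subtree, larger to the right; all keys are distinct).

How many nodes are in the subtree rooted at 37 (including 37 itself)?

21: root
17: left child of 21 (depth 1)
20: right child of 17 (depth 2)
44: right child of 21 (depth 1)
37: left child of 44 (depth 2)
47: right child of 44 (depth 2)
26: left child of 37 (depth 3)
2: left child of 17 (depth 2)
42: right child of 37 (depth 3)
43: right child of 42 (depth 4)
16: right child of 2 (depth 3)
8: left child of 16 (depth 4)
38: left child of 42 (depth 4)
22: left child of 26 (depth 4)
39: right child of 38 (depth 5)
23: right child of 22 (depth 5)
31: right child of 26 (depth 4)
3: left child of 8 (depth 5)

Subtree rooted at 37 contains: 37, 26, 22, 23, 31, 42, 38, 39, 43 — 9 nodes.

9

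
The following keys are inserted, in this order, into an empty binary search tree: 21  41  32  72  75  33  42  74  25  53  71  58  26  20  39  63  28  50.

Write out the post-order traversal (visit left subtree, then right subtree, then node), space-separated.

20 28 26 25 39 33 32 50 63 58 71 53 42 74 75 72 41 21

Insert 21: tree is empty, so 21 becomes the root.
Insert 41: 41 > 21 → go right. Place as right child of 21.
Insert 32: 32 > 21 → go right; 32 < 41 → go left. Place as left child of 41.
Insert 72: 72 > 21 → go right; 72 > 41 → go right. Place as right child of 41.
Insert 75: 75 > 21 → go right; 75 > 41 → go right; 75 > 72 → go right. Place as right child of 72.
Insert 33: 33 > 21 → go right; 33 < 41 → go left; 33 > 32 → go right. Place as right child of 32.
Insert 42: 42 > 21 → go right; 42 > 41 → go right; 42 < 72 → go left. Place as left child of 72.
Insert 74: 74 > 21 → go right; 74 > 41 → go right; 74 > 72 → go right; 74 < 75 → go left. Place as left child of 75.
Insert 25: 25 > 21 → go right; 25 < 41 → go left; 25 < 32 → go left. Place as left child of 32.
Insert 53: 53 > 21 → go right; 53 > 41 → go right; 53 < 72 → go left; 53 > 42 → go right. Place as right child of 42.
Insert 71: 71 > 21 → go right; 71 > 41 → go right; 71 < 72 → go left; 71 > 42 → go right; 71 > 53 → go right. Place as right child of 53.
Insert 58: 58 > 21 → go right; 58 > 41 → go right; 58 < 72 → go left; 58 > 42 → go right; 58 > 53 → go right; 58 < 71 → go left. Place as left child of 71.
Insert 26: 26 > 21 → go right; 26 < 41 → go left; 26 < 32 → go left; 26 > 25 → go right. Place as right child of 25.
Insert 20: 20 < 21 → go left. Place as left child of 21.
Insert 39: 39 > 21 → go right; 39 < 41 → go left; 39 > 32 → go right; 39 > 33 → go right. Place as right child of 33.
Insert 63: 63 > 21 → go right; 63 > 41 → go right; 63 < 72 → go left; 63 > 42 → go right; 63 > 53 → go right; 63 < 71 → go left; 63 > 58 → go right. Place as right child of 58.
Insert 28: 28 > 21 → go right; 28 < 41 → go left; 28 < 32 → go left; 28 > 25 → go right; 28 > 26 → go right. Place as right child of 26.
Insert 50: 50 > 21 → go right; 50 > 41 → go right; 50 < 72 → go left; 50 > 42 → go right; 50 < 53 → go left. Place as left child of 53.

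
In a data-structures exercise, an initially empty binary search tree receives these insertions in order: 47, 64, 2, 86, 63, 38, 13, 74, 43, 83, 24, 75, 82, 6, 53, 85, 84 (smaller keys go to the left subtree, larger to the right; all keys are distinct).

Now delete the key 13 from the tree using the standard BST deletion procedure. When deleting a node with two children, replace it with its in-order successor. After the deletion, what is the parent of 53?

63

Resulting structure (node: left, right):
  47: L=2, R=64
  64: L=63, R=86
  2: L=–, R=38
  86: L=74, R=–
  63: L=53, R=–
  38: L=13, R=43
  13: L=6, R=24
  74: L=–, R=83
  43: L=–, R=–
  83: L=75, R=85
  24: L=–, R=–
  75: L=–, R=82
  82: L=–, R=–
  6: L=–, R=–
  53: L=–, R=–
  85: L=84, R=–
  84: L=–, R=–

Delete 13 (two children — replace with in-order successor).
After deletion, 53's parent is 63.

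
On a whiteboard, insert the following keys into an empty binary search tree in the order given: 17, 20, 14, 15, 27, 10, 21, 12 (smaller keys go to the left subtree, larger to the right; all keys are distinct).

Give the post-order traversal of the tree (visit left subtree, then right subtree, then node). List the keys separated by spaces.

12 10 15 14 21 27 20 17

Insert 17: tree is empty, so 17 becomes the root.
Insert 20: 20 > 17 → go right. Place as right child of 17.
Insert 14: 14 < 17 → go left. Place as left child of 17.
Insert 15: 15 < 17 → go left; 15 > 14 → go right. Place as right child of 14.
Insert 27: 27 > 17 → go right; 27 > 20 → go right. Place as right child of 20.
Insert 10: 10 < 17 → go left; 10 < 14 → go left. Place as left child of 14.
Insert 21: 21 > 17 → go right; 21 > 20 → go right; 21 < 27 → go left. Place as left child of 27.
Insert 12: 12 < 17 → go left; 12 < 14 → go left; 12 > 10 → go right. Place as right child of 10.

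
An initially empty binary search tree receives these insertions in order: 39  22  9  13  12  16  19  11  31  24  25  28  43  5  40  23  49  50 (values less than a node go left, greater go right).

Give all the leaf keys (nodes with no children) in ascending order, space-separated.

5 11 19 23 28 40 50

39: root
22: left child of 39 (depth 1)
9: left child of 22 (depth 2)
13: right child of 9 (depth 3)
12: left child of 13 (depth 4)
16: right child of 13 (depth 4)
19: right child of 16 (depth 5)
11: left child of 12 (depth 5)
31: right child of 22 (depth 2)
24: left child of 31 (depth 3)
25: right child of 24 (depth 4)
28: right child of 25 (depth 5)
43: right child of 39 (depth 1)
5: left child of 9 (depth 3)
40: left child of 43 (depth 2)
23: left child of 24 (depth 4)
49: right child of 43 (depth 2)
50: right child of 49 (depth 3)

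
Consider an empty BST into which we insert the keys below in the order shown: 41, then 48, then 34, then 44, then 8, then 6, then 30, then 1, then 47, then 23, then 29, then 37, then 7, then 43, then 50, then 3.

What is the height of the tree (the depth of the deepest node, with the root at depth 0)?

41: root
48: right child of 41 (depth 1)
34: left child of 41 (depth 1)
44: left child of 48 (depth 2)
8: left child of 34 (depth 2)
6: left child of 8 (depth 3)
30: right child of 8 (depth 3)
1: left child of 6 (depth 4)
47: right child of 44 (depth 3)
23: left child of 30 (depth 4)
29: right child of 23 (depth 5)
37: right child of 34 (depth 2)
7: right child of 6 (depth 4)
43: left child of 44 (depth 3)
50: right child of 48 (depth 2)
3: right child of 1 (depth 5)

The deepest node is 29 at depth 5.

5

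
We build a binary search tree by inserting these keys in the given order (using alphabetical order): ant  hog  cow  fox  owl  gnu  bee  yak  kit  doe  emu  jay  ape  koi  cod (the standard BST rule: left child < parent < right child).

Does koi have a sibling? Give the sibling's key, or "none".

ant: root
hog: right child of ant (depth 1)
cow: left child of hog (depth 2)
fox: right child of cow (depth 3)
owl: right child of hog (depth 2)
gnu: right child of fox (depth 4)
bee: left child of cow (depth 3)
yak: right child of owl (depth 3)
kit: left child of owl (depth 3)
doe: left child of fox (depth 4)
emu: right child of doe (depth 5)
jay: left child of kit (depth 4)
ape: left child of bee (depth 4)
koi: right child of kit (depth 4)
cod: right child of bee (depth 4)

koi's parent is kit; the other child of kit is jay.

jay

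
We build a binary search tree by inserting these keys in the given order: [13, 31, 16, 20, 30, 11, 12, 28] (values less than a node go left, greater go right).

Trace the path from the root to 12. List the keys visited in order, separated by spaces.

Resulting structure (node: left, right):
  13: L=11, R=31
  31: L=16, R=–
  16: L=–, R=20
  20: L=–, R=30
  30: L=28, R=–
  11: L=–, R=12
  12: L=–, R=–
  28: L=–, R=–

13 11 12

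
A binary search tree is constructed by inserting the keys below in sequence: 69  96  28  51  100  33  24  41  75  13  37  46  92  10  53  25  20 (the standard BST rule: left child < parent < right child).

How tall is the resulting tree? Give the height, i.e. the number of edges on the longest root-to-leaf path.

5

69: root
96: right child of 69 (depth 1)
28: left child of 69 (depth 1)
51: right child of 28 (depth 2)
100: right child of 96 (depth 2)
33: left child of 51 (depth 3)
24: left child of 28 (depth 2)
41: right child of 33 (depth 4)
75: left child of 96 (depth 2)
13: left child of 24 (depth 3)
37: left child of 41 (depth 5)
46: right child of 41 (depth 5)
92: right child of 75 (depth 3)
10: left child of 13 (depth 4)
53: right child of 51 (depth 3)
25: right child of 24 (depth 3)
20: right child of 13 (depth 4)

The deepest node is 37 at depth 5.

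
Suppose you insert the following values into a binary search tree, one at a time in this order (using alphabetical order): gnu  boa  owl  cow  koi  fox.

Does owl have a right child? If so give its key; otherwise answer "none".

none

Insert gnu: tree is empty, so gnu becomes the root.
Insert boa: boa < gnu → go left. Place as left child of gnu.
Insert owl: owl > gnu → go right. Place as right child of gnu.
Insert cow: cow < gnu → go left; cow > boa → go right. Place as right child of boa.
Insert koi: koi > gnu → go right; koi < owl → go left. Place as left child of owl.
Insert fox: fox < gnu → go left; fox > boa → go right; fox > cow → go right. Place as right child of cow.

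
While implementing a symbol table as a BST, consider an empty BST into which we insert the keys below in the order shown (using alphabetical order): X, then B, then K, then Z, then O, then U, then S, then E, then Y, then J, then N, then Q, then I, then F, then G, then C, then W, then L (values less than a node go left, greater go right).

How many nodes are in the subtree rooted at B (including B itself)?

15

Resulting structure (node: left, right):
  X: L=B, R=Z
  B: L=–, R=K
  K: L=E, R=O
  Z: L=Y, R=–
  O: L=N, R=U
  U: L=S, R=W
  S: L=Q, R=–
  E: L=C, R=J
  Y: L=–, R=–
  J: L=I, R=–
  N: L=L, R=–
  Q: L=–, R=–
  I: L=F, R=–
  F: L=–, R=G
  G: L=–, R=–
  C: L=–, R=–
  W: L=–, R=–
  L: L=–, R=–

Subtree rooted at B contains: B, K, E, C, J, I, F, G, O, N, L, U, S, Q, W — 15 nodes.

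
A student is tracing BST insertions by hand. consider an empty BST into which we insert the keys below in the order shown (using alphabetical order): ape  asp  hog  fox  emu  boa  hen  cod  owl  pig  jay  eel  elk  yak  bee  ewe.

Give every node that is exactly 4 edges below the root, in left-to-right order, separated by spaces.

Insert ape: tree is empty, so ape becomes the root.
Insert asp: asp > ape → go right. Place as right child of ape.
Insert hog: hog > ape → go right; hog > asp → go right. Place as right child of asp.
Insert fox: fox > ape → go right; fox > asp → go right; fox < hog → go left. Place as left child of hog.
Insert emu: emu > ape → go right; emu > asp → go right; emu < hog → go left; emu < fox → go left. Place as left child of fox.
Insert boa: boa > ape → go right; boa > asp → go right; boa < hog → go left; boa < fox → go left; boa < emu → go left. Place as left child of emu.
Insert hen: hen > ape → go right; hen > asp → go right; hen < hog → go left; hen > fox → go right. Place as right child of fox.
Insert cod: cod > ape → go right; cod > asp → go right; cod < hog → go left; cod < fox → go left; cod < emu → go left; cod > boa → go right. Place as right child of boa.
Insert owl: owl > ape → go right; owl > asp → go right; owl > hog → go right. Place as right child of hog.
Insert pig: pig > ape → go right; pig > asp → go right; pig > hog → go right; pig > owl → go right. Place as right child of owl.
Insert jay: jay > ape → go right; jay > asp → go right; jay > hog → go right; jay < owl → go left. Place as left child of owl.
Insert eel: eel > ape → go right; eel > asp → go right; eel < hog → go left; eel < fox → go left; eel < emu → go left; eel > boa → go right; eel > cod → go right. Place as right child of cod.
Insert elk: elk > ape → go right; elk > asp → go right; elk < hog → go left; elk < fox → go left; elk < emu → go left; elk > boa → go right; elk > cod → go right; elk > eel → go right. Place as right child of eel.
Insert yak: yak > ape → go right; yak > asp → go right; yak > hog → go right; yak > owl → go right; yak > pig → go right. Place as right child of pig.
Insert bee: bee > ape → go right; bee > asp → go right; bee < hog → go left; bee < fox → go left; bee < emu → go left; bee < boa → go left. Place as left child of boa.
Insert ewe: ewe > ape → go right; ewe > asp → go right; ewe < hog → go left; ewe < fox → go left; ewe > emu → go right. Place as right child of emu.

emu hen jay pig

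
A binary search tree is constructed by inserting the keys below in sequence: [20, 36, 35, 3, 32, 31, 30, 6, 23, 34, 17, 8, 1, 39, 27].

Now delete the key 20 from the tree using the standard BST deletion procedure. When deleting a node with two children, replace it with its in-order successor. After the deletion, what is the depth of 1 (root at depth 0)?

2

20: root
36: right child of 20 (depth 1)
35: left child of 36 (depth 2)
3: left child of 20 (depth 1)
32: left child of 35 (depth 3)
31: left child of 32 (depth 4)
30: left child of 31 (depth 5)
6: right child of 3 (depth 2)
23: left child of 30 (depth 6)
34: right child of 32 (depth 4)
17: right child of 6 (depth 3)
8: left child of 17 (depth 4)
1: left child of 3 (depth 2)
39: right child of 36 (depth 2)
27: right child of 23 (depth 7)

Delete 20 (two children — replace with in-order successor).
After deletion, path to 1: 23 → 3 → 1.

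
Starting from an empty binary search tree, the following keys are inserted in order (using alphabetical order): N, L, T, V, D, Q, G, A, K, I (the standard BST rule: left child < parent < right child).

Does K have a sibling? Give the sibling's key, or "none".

Resulting structure (node: left, right):
  N: L=L, R=T
  L: L=D, R=–
  T: L=Q, R=V
  V: L=–, R=–
  D: L=A, R=G
  Q: L=–, R=–
  G: L=–, R=K
  A: L=–, R=–
  K: L=I, R=–
  I: L=–, R=–

K's parent is G, which has only one child.

none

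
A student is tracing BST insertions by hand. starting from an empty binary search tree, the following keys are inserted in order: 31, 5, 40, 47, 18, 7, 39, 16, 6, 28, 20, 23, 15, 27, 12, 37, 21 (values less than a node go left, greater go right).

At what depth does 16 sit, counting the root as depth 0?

31: root
5: left child of 31 (depth 1)
40: right child of 31 (depth 1)
47: right child of 40 (depth 2)
18: right child of 5 (depth 2)
7: left child of 18 (depth 3)
39: left child of 40 (depth 2)
16: right child of 7 (depth 4)
6: left child of 7 (depth 4)
28: right child of 18 (depth 3)
20: left child of 28 (depth 4)
23: right child of 20 (depth 5)
15: left child of 16 (depth 5)
27: right child of 23 (depth 6)
12: left child of 15 (depth 6)
37: left child of 39 (depth 3)
21: left child of 23 (depth 6)

Path to 16: 31 → 5 → 18 → 7 → 16, which is 4 edges.

4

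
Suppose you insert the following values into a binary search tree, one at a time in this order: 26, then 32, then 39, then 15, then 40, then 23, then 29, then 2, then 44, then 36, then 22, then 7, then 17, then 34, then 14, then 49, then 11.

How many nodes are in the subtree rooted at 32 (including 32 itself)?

8

Insert 26: tree is empty, so 26 becomes the root.
Insert 32: 32 > 26 → go right. Place as right child of 26.
Insert 39: 39 > 26 → go right; 39 > 32 → go right. Place as right child of 32.
Insert 15: 15 < 26 → go left. Place as left child of 26.
Insert 40: 40 > 26 → go right; 40 > 32 → go right; 40 > 39 → go right. Place as right child of 39.
Insert 23: 23 < 26 → go left; 23 > 15 → go right. Place as right child of 15.
Insert 29: 29 > 26 → go right; 29 < 32 → go left. Place as left child of 32.
Insert 2: 2 < 26 → go left; 2 < 15 → go left. Place as left child of 15.
Insert 44: 44 > 26 → go right; 44 > 32 → go right; 44 > 39 → go right; 44 > 40 → go right. Place as right child of 40.
Insert 36: 36 > 26 → go right; 36 > 32 → go right; 36 < 39 → go left. Place as left child of 39.
Insert 22: 22 < 26 → go left; 22 > 15 → go right; 22 < 23 → go left. Place as left child of 23.
Insert 7: 7 < 26 → go left; 7 < 15 → go left; 7 > 2 → go right. Place as right child of 2.
Insert 17: 17 < 26 → go left; 17 > 15 → go right; 17 < 23 → go left; 17 < 22 → go left. Place as left child of 22.
Insert 34: 34 > 26 → go right; 34 > 32 → go right; 34 < 39 → go left; 34 < 36 → go left. Place as left child of 36.
Insert 14: 14 < 26 → go left; 14 < 15 → go left; 14 > 2 → go right; 14 > 7 → go right. Place as right child of 7.
Insert 49: 49 > 26 → go right; 49 > 32 → go right; 49 > 39 → go right; 49 > 40 → go right; 49 > 44 → go right. Place as right child of 44.
Insert 11: 11 < 26 → go left; 11 < 15 → go left; 11 > 2 → go right; 11 > 7 → go right; 11 < 14 → go left. Place as left child of 14.

Subtree rooted at 32 contains: 32, 29, 39, 36, 34, 40, 44, 49 — 8 nodes.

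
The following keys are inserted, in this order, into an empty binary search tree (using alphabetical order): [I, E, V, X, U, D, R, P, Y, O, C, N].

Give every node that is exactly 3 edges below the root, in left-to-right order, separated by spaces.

C R Y

I: root
E: left child of I (depth 1)
V: right child of I (depth 1)
X: right child of V (depth 2)
U: left child of V (depth 2)
D: left child of E (depth 2)
R: left child of U (depth 3)
P: left child of R (depth 4)
Y: right child of X (depth 3)
O: left child of P (depth 5)
C: left child of D (depth 3)
N: left child of O (depth 6)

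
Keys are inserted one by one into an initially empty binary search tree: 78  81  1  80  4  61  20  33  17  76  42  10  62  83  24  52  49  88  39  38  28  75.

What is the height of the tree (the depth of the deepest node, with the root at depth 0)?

8

Insert 78: tree is empty, so 78 becomes the root.
Insert 81: 81 > 78 → go right. Place as right child of 78.
Insert 1: 1 < 78 → go left. Place as left child of 78.
Insert 80: 80 > 78 → go right; 80 < 81 → go left. Place as left child of 81.
Insert 4: 4 < 78 → go left; 4 > 1 → go right. Place as right child of 1.
Insert 61: 61 < 78 → go left; 61 > 1 → go right; 61 > 4 → go right. Place as right child of 4.
Insert 20: 20 < 78 → go left; 20 > 1 → go right; 20 > 4 → go right; 20 < 61 → go left. Place as left child of 61.
Insert 33: 33 < 78 → go left; 33 > 1 → go right; 33 > 4 → go right; 33 < 61 → go left; 33 > 20 → go right. Place as right child of 20.
Insert 17: 17 < 78 → go left; 17 > 1 → go right; 17 > 4 → go right; 17 < 61 → go left; 17 < 20 → go left. Place as left child of 20.
Insert 76: 76 < 78 → go left; 76 > 1 → go right; 76 > 4 → go right; 76 > 61 → go right. Place as right child of 61.
Insert 42: 42 < 78 → go left; 42 > 1 → go right; 42 > 4 → go right; 42 < 61 → go left; 42 > 20 → go right; 42 > 33 → go right. Place as right child of 33.
Insert 10: 10 < 78 → go left; 10 > 1 → go right; 10 > 4 → go right; 10 < 61 → go left; 10 < 20 → go left; 10 < 17 → go left. Place as left child of 17.
Insert 62: 62 < 78 → go left; 62 > 1 → go right; 62 > 4 → go right; 62 > 61 → go right; 62 < 76 → go left. Place as left child of 76.
Insert 83: 83 > 78 → go right; 83 > 81 → go right. Place as right child of 81.
Insert 24: 24 < 78 → go left; 24 > 1 → go right; 24 > 4 → go right; 24 < 61 → go left; 24 > 20 → go right; 24 < 33 → go left. Place as left child of 33.
Insert 52: 52 < 78 → go left; 52 > 1 → go right; 52 > 4 → go right; 52 < 61 → go left; 52 > 20 → go right; 52 > 33 → go right; 52 > 42 → go right. Place as right child of 42.
Insert 49: 49 < 78 → go left; 49 > 1 → go right; 49 > 4 → go right; 49 < 61 → go left; 49 > 20 → go right; 49 > 33 → go right; 49 > 42 → go right; 49 < 52 → go left. Place as left child of 52.
Insert 88: 88 > 78 → go right; 88 > 81 → go right; 88 > 83 → go right. Place as right child of 83.
Insert 39: 39 < 78 → go left; 39 > 1 → go right; 39 > 4 → go right; 39 < 61 → go left; 39 > 20 → go right; 39 > 33 → go right; 39 < 42 → go left. Place as left child of 42.
Insert 38: 38 < 78 → go left; 38 > 1 → go right; 38 > 4 → go right; 38 < 61 → go left; 38 > 20 → go right; 38 > 33 → go right; 38 < 42 → go left; 38 < 39 → go left. Place as left child of 39.
Insert 28: 28 < 78 → go left; 28 > 1 → go right; 28 > 4 → go right; 28 < 61 → go left; 28 > 20 → go right; 28 < 33 → go left; 28 > 24 → go right. Place as right child of 24.
Insert 75: 75 < 78 → go left; 75 > 1 → go right; 75 > 4 → go right; 75 > 61 → go right; 75 < 76 → go left; 75 > 62 → go right. Place as right child of 62.

The deepest node is 49 at depth 8.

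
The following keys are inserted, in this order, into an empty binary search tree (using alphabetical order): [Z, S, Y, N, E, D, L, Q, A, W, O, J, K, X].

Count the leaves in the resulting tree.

4

Z: root
S: left child of Z (depth 1)
Y: right child of S (depth 2)
N: left child of S (depth 2)
E: left child of N (depth 3)
D: left child of E (depth 4)
L: right child of E (depth 4)
Q: right child of N (depth 3)
A: left child of D (depth 5)
W: left child of Y (depth 3)
O: left child of Q (depth 4)
J: left child of L (depth 5)
K: right child of J (depth 6)
X: right child of W (depth 4)

Leaves: A, K, O, X — 4 in total.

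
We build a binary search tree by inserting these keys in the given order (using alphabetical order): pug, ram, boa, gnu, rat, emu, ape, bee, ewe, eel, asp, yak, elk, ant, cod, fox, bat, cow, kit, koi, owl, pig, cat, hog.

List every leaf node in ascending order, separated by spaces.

Resulting structure (node: left, right):
  pug: L=boa, R=ram
  ram: L=–, R=rat
  boa: L=ape, R=gnu
  gnu: L=emu, R=kit
  rat: L=–, R=yak
  emu: L=eel, R=ewe
  ape: L=ant, R=bee
  bee: L=asp, R=–
  ewe: L=–, R=fox
  eel: L=cod, R=elk
  asp: L=–, R=bat
  yak: L=–, R=–
  elk: L=–, R=–
  ant: L=–, R=–
  cod: L=cat, R=cow
  fox: L=–, R=–
  bat: L=–, R=–
  cow: L=–, R=–
  kit: L=hog, R=koi
  koi: L=–, R=owl
  owl: L=–, R=pig
  pig: L=–, R=–
  cat: L=–, R=–
  hog: L=–, R=–

ant bat cat cow elk fox hog pig yak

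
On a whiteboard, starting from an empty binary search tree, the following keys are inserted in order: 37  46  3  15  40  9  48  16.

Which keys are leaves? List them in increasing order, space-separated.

9 16 40 48

37: root
46: right child of 37 (depth 1)
3: left child of 37 (depth 1)
15: right child of 3 (depth 2)
40: left child of 46 (depth 2)
9: left child of 15 (depth 3)
48: right child of 46 (depth 2)
16: right child of 15 (depth 3)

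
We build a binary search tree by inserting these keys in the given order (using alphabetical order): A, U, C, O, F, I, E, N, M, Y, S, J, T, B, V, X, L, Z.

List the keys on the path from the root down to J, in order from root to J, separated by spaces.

A U C O F I N M J

A: root
U: right child of A (depth 1)
C: left child of U (depth 2)
O: right child of C (depth 3)
F: left child of O (depth 4)
I: right child of F (depth 5)
E: left child of F (depth 5)
N: right child of I (depth 6)
M: left child of N (depth 7)
Y: right child of U (depth 2)
S: right child of O (depth 4)
J: left child of M (depth 8)
T: right child of S (depth 5)
B: left child of C (depth 3)
V: left child of Y (depth 3)
X: right child of V (depth 4)
L: right child of J (depth 9)
Z: right child of Y (depth 3)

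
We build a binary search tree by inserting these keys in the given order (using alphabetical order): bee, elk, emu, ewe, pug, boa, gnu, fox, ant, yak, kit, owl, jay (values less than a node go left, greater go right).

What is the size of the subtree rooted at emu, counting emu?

Insert bee: tree is empty, so bee becomes the root.
Insert elk: elk > bee → go right. Place as right child of bee.
Insert emu: emu > bee → go right; emu > elk → go right. Place as right child of elk.
Insert ewe: ewe > bee → go right; ewe > elk → go right; ewe > emu → go right. Place as right child of emu.
Insert pug: pug > bee → go right; pug > elk → go right; pug > emu → go right; pug > ewe → go right. Place as right child of ewe.
Insert boa: boa > bee → go right; boa < elk → go left. Place as left child of elk.
Insert gnu: gnu > bee → go right; gnu > elk → go right; gnu > emu → go right; gnu > ewe → go right; gnu < pug → go left. Place as left child of pug.
Insert fox: fox > bee → go right; fox > elk → go right; fox > emu → go right; fox > ewe → go right; fox < pug → go left; fox < gnu → go left. Place as left child of gnu.
Insert ant: ant < bee → go left. Place as left child of bee.
Insert yak: yak > bee → go right; yak > elk → go right; yak > emu → go right; yak > ewe → go right; yak > pug → go right. Place as right child of pug.
Insert kit: kit > bee → go right; kit > elk → go right; kit > emu → go right; kit > ewe → go right; kit < pug → go left; kit > gnu → go right. Place as right child of gnu.
Insert owl: owl > bee → go right; owl > elk → go right; owl > emu → go right; owl > ewe → go right; owl < pug → go left; owl > gnu → go right; owl > kit → go right. Place as right child of kit.
Insert jay: jay > bee → go right; jay > elk → go right; jay > emu → go right; jay > ewe → go right; jay < pug → go left; jay > gnu → go right; jay < kit → go left. Place as left child of kit.

Subtree rooted at emu contains: emu, ewe, pug, gnu, fox, kit, jay, owl, yak — 9 nodes.

9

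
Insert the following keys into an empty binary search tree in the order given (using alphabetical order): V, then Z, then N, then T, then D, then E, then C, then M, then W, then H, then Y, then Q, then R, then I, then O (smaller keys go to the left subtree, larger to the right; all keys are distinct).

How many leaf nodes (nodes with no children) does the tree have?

V: root
Z: right child of V (depth 1)
N: left child of V (depth 1)
T: right child of N (depth 2)
D: left child of N (depth 2)
E: right child of D (depth 3)
C: left child of D (depth 3)
M: right child of E (depth 4)
W: left child of Z (depth 2)
H: left child of M (depth 5)
Y: right child of W (depth 3)
Q: left child of T (depth 3)
R: right child of Q (depth 4)
I: right child of H (depth 6)
O: left child of Q (depth 4)

Leaves: C, I, O, R, Y — 5 in total.

5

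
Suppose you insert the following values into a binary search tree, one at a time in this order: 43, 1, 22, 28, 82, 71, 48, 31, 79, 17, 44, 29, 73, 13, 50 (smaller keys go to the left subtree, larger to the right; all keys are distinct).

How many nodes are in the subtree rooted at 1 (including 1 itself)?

7

43: root
1: left child of 43 (depth 1)
22: right child of 1 (depth 2)
28: right child of 22 (depth 3)
82: right child of 43 (depth 1)
71: left child of 82 (depth 2)
48: left child of 71 (depth 3)
31: right child of 28 (depth 4)
79: right child of 71 (depth 3)
17: left child of 22 (depth 3)
44: left child of 48 (depth 4)
29: left child of 31 (depth 5)
73: left child of 79 (depth 4)
13: left child of 17 (depth 4)
50: right child of 48 (depth 4)

Subtree rooted at 1 contains: 1, 22, 17, 13, 28, 31, 29 — 7 nodes.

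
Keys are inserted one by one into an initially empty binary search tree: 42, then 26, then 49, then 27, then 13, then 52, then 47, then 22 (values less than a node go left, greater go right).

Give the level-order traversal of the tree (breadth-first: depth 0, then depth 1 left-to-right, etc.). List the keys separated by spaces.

42 26 49 13 27 47 52 22

Insert 42: tree is empty, so 42 becomes the root.
Insert 26: 26 < 42 → go left. Place as left child of 42.
Insert 49: 49 > 42 → go right. Place as right child of 42.
Insert 27: 27 < 42 → go left; 27 > 26 → go right. Place as right child of 26.
Insert 13: 13 < 42 → go left; 13 < 26 → go left. Place as left child of 26.
Insert 52: 52 > 42 → go right; 52 > 49 → go right. Place as right child of 49.
Insert 47: 47 > 42 → go right; 47 < 49 → go left. Place as left child of 49.
Insert 22: 22 < 42 → go left; 22 < 26 → go left; 22 > 13 → go right. Place as right child of 13.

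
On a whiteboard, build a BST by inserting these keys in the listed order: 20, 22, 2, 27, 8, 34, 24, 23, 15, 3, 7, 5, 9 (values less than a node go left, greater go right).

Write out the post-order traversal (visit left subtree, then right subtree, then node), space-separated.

5 7 3 9 15 8 2 23 24 34 27 22 20

20: root
22: right child of 20 (depth 1)
2: left child of 20 (depth 1)
27: right child of 22 (depth 2)
8: right child of 2 (depth 2)
34: right child of 27 (depth 3)
24: left child of 27 (depth 3)
23: left child of 24 (depth 4)
15: right child of 8 (depth 3)
3: left child of 8 (depth 3)
7: right child of 3 (depth 4)
5: left child of 7 (depth 5)
9: left child of 15 (depth 4)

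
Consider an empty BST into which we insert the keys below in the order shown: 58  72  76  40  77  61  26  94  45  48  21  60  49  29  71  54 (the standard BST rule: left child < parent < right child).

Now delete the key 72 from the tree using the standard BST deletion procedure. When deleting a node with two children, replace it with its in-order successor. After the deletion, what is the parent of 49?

Insert 58: tree is empty, so 58 becomes the root.
Insert 72: 72 > 58 → go right. Place as right child of 58.
Insert 76: 76 > 58 → go right; 76 > 72 → go right. Place as right child of 72.
Insert 40: 40 < 58 → go left. Place as left child of 58.
Insert 77: 77 > 58 → go right; 77 > 72 → go right; 77 > 76 → go right. Place as right child of 76.
Insert 61: 61 > 58 → go right; 61 < 72 → go left. Place as left child of 72.
Insert 26: 26 < 58 → go left; 26 < 40 → go left. Place as left child of 40.
Insert 94: 94 > 58 → go right; 94 > 72 → go right; 94 > 76 → go right; 94 > 77 → go right. Place as right child of 77.
Insert 45: 45 < 58 → go left; 45 > 40 → go right. Place as right child of 40.
Insert 48: 48 < 58 → go left; 48 > 40 → go right; 48 > 45 → go right. Place as right child of 45.
Insert 21: 21 < 58 → go left; 21 < 40 → go left; 21 < 26 → go left. Place as left child of 26.
Insert 60: 60 > 58 → go right; 60 < 72 → go left; 60 < 61 → go left. Place as left child of 61.
Insert 49: 49 < 58 → go left; 49 > 40 → go right; 49 > 45 → go right; 49 > 48 → go right. Place as right child of 48.
Insert 29: 29 < 58 → go left; 29 < 40 → go left; 29 > 26 → go right. Place as right child of 26.
Insert 71: 71 > 58 → go right; 71 < 72 → go left; 71 > 61 → go right. Place as right child of 61.
Insert 54: 54 < 58 → go left; 54 > 40 → go right; 54 > 45 → go right; 54 > 48 → go right; 54 > 49 → go right. Place as right child of 49.

Delete 72 (two children — replace with in-order successor).
After deletion, 49's parent is 48.

48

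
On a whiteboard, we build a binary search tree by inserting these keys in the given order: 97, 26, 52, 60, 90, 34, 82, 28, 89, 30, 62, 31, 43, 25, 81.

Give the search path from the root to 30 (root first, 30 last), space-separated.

97 26 52 34 28 30

Resulting structure (node: left, right):
  97: L=26, R=–
  26: L=25, R=52
  52: L=34, R=60
  60: L=–, R=90
  90: L=82, R=–
  34: L=28, R=43
  82: L=62, R=89
  28: L=–, R=30
  89: L=–, R=–
  30: L=–, R=31
  62: L=–, R=81
  31: L=–, R=–
  43: L=–, R=–
  25: L=–, R=–
  81: L=–, R=–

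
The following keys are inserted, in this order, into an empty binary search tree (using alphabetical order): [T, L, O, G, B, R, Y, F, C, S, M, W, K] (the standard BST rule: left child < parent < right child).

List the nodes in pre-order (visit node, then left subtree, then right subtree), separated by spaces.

T L G B F C K O M R S Y W

T: root
L: left child of T (depth 1)
O: right child of L (depth 2)
G: left child of L (depth 2)
B: left child of G (depth 3)
R: right child of O (depth 3)
Y: right child of T (depth 1)
F: right child of B (depth 4)
C: left child of F (depth 5)
S: right child of R (depth 4)
M: left child of O (depth 3)
W: left child of Y (depth 2)
K: right child of G (depth 3)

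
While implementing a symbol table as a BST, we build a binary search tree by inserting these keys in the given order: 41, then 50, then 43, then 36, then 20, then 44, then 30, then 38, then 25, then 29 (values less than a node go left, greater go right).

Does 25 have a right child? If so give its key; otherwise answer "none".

29

41: root
50: right child of 41 (depth 1)
43: left child of 50 (depth 2)
36: left child of 41 (depth 1)
20: left child of 36 (depth 2)
44: right child of 43 (depth 3)
30: right child of 20 (depth 3)
38: right child of 36 (depth 2)
25: left child of 30 (depth 4)
29: right child of 25 (depth 5)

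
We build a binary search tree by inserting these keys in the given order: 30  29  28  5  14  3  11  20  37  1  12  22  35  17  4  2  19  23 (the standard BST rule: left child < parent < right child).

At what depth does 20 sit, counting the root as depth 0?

Resulting structure (node: left, right):
  30: L=29, R=37
  29: L=28, R=–
  28: L=5, R=–
  5: L=3, R=14
  14: L=11, R=20
  3: L=1, R=4
  11: L=–, R=12
  20: L=17, R=22
  37: L=35, R=–
  1: L=–, R=2
  12: L=–, R=–
  22: L=–, R=23
  35: L=–, R=–
  17: L=–, R=19
  4: L=–, R=–
  2: L=–, R=–
  19: L=–, R=–
  23: L=–, R=–

Path to 20: 30 → 29 → 28 → 5 → 14 → 20, which is 5 edges.

5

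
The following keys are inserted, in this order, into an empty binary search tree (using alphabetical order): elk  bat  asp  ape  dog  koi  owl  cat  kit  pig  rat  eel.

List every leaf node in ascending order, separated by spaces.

ape cat eel kit rat

Resulting structure (node: left, right):
  elk: L=bat, R=koi
  bat: L=asp, R=dog
  asp: L=ape, R=–
  ape: L=–, R=–
  dog: L=cat, R=eel
  koi: L=kit, R=owl
  owl: L=–, R=pig
  cat: L=–, R=–
  kit: L=–, R=–
  pig: L=–, R=rat
  rat: L=–, R=–
  eel: L=–, R=–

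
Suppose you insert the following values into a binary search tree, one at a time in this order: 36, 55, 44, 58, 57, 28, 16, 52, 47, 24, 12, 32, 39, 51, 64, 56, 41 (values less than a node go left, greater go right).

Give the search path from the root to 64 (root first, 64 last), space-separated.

36 55 58 64

Insert 36: tree is empty, so 36 becomes the root.
Insert 55: 55 > 36 → go right. Place as right child of 36.
Insert 44: 44 > 36 → go right; 44 < 55 → go left. Place as left child of 55.
Insert 58: 58 > 36 → go right; 58 > 55 → go right. Place as right child of 55.
Insert 57: 57 > 36 → go right; 57 > 55 → go right; 57 < 58 → go left. Place as left child of 58.
Insert 28: 28 < 36 → go left. Place as left child of 36.
Insert 16: 16 < 36 → go left; 16 < 28 → go left. Place as left child of 28.
Insert 52: 52 > 36 → go right; 52 < 55 → go left; 52 > 44 → go right. Place as right child of 44.
Insert 47: 47 > 36 → go right; 47 < 55 → go left; 47 > 44 → go right; 47 < 52 → go left. Place as left child of 52.
Insert 24: 24 < 36 → go left; 24 < 28 → go left; 24 > 16 → go right. Place as right child of 16.
Insert 12: 12 < 36 → go left; 12 < 28 → go left; 12 < 16 → go left. Place as left child of 16.
Insert 32: 32 < 36 → go left; 32 > 28 → go right. Place as right child of 28.
Insert 39: 39 > 36 → go right; 39 < 55 → go left; 39 < 44 → go left. Place as left child of 44.
Insert 51: 51 > 36 → go right; 51 < 55 → go left; 51 > 44 → go right; 51 < 52 → go left; 51 > 47 → go right. Place as right child of 47.
Insert 64: 64 > 36 → go right; 64 > 55 → go right; 64 > 58 → go right. Place as right child of 58.
Insert 56: 56 > 36 → go right; 56 > 55 → go right; 56 < 58 → go left; 56 < 57 → go left. Place as left child of 57.
Insert 41: 41 > 36 → go right; 41 < 55 → go left; 41 < 44 → go left; 41 > 39 → go right. Place as right child of 39.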